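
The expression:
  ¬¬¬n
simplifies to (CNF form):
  ¬n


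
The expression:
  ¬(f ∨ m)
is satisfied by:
  {f: False, m: False}


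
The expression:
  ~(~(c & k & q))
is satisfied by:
  {c: True, q: True, k: True}


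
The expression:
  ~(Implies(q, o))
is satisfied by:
  {q: True, o: False}


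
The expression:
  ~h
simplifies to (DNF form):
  ~h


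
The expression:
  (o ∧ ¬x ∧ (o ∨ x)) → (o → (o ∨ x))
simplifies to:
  True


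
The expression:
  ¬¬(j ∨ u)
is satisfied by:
  {u: True, j: True}
  {u: True, j: False}
  {j: True, u: False}


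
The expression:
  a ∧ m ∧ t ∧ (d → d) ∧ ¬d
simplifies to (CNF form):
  a ∧ m ∧ t ∧ ¬d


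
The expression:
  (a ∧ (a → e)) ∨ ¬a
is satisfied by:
  {e: True, a: False}
  {a: False, e: False}
  {a: True, e: True}


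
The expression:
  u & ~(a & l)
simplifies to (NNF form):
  u & (~a | ~l)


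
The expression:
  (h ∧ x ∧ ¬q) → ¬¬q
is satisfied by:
  {q: True, h: False, x: False}
  {h: False, x: False, q: False}
  {x: True, q: True, h: False}
  {x: True, h: False, q: False}
  {q: True, h: True, x: False}
  {h: True, q: False, x: False}
  {x: True, h: True, q: True}


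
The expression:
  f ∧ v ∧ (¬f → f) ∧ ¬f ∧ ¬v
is never true.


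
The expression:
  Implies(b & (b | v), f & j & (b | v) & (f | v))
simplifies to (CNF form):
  (f | ~b) & (j | ~b)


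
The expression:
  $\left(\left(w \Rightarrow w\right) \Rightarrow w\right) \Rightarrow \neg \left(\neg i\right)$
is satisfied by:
  {i: True, w: False}
  {w: False, i: False}
  {w: True, i: True}


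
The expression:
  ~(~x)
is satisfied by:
  {x: True}


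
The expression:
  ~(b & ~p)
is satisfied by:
  {p: True, b: False}
  {b: False, p: False}
  {b: True, p: True}


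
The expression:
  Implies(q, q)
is always true.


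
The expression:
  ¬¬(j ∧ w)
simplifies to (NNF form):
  j ∧ w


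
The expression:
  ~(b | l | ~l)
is never true.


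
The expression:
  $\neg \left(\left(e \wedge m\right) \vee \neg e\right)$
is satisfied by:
  {e: True, m: False}


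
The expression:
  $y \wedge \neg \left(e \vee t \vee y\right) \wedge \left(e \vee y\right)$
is never true.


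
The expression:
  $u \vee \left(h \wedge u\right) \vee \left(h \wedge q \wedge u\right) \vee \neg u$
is always true.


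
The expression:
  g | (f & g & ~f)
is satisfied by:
  {g: True}


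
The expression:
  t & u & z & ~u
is never true.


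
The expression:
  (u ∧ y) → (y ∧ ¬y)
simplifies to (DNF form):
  ¬u ∨ ¬y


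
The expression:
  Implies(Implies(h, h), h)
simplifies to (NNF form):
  h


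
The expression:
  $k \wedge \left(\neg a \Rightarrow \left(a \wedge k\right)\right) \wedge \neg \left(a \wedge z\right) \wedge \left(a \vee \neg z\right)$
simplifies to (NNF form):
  $a \wedge k \wedge \neg z$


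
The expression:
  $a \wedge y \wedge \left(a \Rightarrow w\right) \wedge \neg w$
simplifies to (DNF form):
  $\text{False}$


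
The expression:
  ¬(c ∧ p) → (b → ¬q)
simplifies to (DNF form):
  (c ∧ p) ∨ ¬b ∨ ¬q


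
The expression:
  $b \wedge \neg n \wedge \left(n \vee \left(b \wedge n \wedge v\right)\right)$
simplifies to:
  $\text{False}$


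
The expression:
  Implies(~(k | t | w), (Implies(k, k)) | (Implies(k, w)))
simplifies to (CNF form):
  True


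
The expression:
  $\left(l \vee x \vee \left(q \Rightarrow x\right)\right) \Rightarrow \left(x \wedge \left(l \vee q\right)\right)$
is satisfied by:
  {q: True, x: True, l: False}
  {q: True, x: False, l: False}
  {q: True, l: True, x: True}
  {l: True, x: True, q: False}


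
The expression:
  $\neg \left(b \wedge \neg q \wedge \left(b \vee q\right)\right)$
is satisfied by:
  {q: True, b: False}
  {b: False, q: False}
  {b: True, q: True}


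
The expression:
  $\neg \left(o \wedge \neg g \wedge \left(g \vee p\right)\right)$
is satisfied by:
  {g: True, p: False, o: False}
  {p: False, o: False, g: False}
  {o: True, g: True, p: False}
  {o: True, p: False, g: False}
  {g: True, p: True, o: False}
  {p: True, g: False, o: False}
  {o: True, p: True, g: True}


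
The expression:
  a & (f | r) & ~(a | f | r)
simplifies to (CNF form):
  False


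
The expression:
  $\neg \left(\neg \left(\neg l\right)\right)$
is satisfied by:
  {l: False}


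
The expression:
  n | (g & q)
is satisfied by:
  {n: True, q: True, g: True}
  {n: True, q: True, g: False}
  {n: True, g: True, q: False}
  {n: True, g: False, q: False}
  {q: True, g: True, n: False}


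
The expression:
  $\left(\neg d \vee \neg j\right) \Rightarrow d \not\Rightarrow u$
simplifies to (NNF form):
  $d \wedge \left(j \vee \neg u\right)$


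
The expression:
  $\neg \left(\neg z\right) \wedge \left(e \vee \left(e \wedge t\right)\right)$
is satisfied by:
  {z: True, e: True}


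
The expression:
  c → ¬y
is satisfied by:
  {c: False, y: False}
  {y: True, c: False}
  {c: True, y: False}


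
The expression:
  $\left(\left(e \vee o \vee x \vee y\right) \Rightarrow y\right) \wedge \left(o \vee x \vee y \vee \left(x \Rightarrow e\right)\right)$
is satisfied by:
  {y: True, o: False, e: False, x: False}
  {y: True, x: True, o: False, e: False}
  {y: True, e: True, o: False, x: False}
  {y: True, x: True, e: True, o: False}
  {y: True, o: True, e: False, x: False}
  {y: True, x: True, o: True, e: False}
  {y: True, e: True, o: True, x: False}
  {y: True, x: True, e: True, o: True}
  {x: False, o: False, e: False, y: False}


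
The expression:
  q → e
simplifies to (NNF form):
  e ∨ ¬q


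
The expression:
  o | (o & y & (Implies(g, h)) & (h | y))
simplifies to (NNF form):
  o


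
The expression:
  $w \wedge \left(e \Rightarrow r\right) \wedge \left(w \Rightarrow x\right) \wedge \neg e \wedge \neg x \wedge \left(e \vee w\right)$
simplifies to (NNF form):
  $\text{False}$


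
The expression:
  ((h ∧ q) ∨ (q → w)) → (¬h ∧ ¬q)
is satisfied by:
  {h: False, w: False, q: False}
  {q: True, h: False, w: False}
  {w: True, h: False, q: False}


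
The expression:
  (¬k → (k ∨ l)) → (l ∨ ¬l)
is always true.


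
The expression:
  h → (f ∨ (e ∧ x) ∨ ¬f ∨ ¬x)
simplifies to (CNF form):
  True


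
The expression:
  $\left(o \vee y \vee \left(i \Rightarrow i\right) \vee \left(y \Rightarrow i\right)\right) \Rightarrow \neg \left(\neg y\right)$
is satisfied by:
  {y: True}


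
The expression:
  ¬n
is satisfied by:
  {n: False}


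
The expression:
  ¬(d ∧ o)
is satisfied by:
  {o: False, d: False}
  {d: True, o: False}
  {o: True, d: False}


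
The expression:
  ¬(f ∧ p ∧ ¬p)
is always true.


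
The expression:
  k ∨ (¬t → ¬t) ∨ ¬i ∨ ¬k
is always true.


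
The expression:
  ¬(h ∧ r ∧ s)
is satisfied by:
  {s: False, r: False, h: False}
  {h: True, s: False, r: False}
  {r: True, s: False, h: False}
  {h: True, r: True, s: False}
  {s: True, h: False, r: False}
  {h: True, s: True, r: False}
  {r: True, s: True, h: False}


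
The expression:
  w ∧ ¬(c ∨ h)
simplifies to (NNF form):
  w ∧ ¬c ∧ ¬h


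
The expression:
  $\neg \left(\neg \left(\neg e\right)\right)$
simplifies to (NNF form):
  $\neg e$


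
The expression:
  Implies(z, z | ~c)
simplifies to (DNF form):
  True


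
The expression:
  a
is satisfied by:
  {a: True}


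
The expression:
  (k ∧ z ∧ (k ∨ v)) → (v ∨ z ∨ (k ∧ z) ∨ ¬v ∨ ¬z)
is always true.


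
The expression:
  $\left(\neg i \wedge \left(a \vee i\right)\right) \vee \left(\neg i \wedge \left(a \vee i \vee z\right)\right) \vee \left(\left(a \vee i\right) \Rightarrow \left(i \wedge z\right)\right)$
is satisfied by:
  {z: True, i: False}
  {i: False, z: False}
  {i: True, z: True}


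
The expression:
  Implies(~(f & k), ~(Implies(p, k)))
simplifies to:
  (f & k) | (p & ~k)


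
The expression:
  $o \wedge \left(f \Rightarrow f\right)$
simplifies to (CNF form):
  $o$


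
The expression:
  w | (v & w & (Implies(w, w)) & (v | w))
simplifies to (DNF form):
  w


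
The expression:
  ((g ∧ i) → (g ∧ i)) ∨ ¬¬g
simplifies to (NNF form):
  True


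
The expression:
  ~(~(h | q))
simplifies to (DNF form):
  h | q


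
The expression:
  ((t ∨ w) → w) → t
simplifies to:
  t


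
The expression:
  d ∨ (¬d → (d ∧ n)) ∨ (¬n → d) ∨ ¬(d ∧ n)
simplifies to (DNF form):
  True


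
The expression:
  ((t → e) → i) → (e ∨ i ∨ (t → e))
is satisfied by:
  {i: True, e: True, t: False}
  {i: True, e: False, t: False}
  {e: True, i: False, t: False}
  {i: False, e: False, t: False}
  {i: True, t: True, e: True}
  {i: True, t: True, e: False}
  {t: True, e: True, i: False}


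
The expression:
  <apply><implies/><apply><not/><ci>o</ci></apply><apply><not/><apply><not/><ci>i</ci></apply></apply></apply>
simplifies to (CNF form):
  <apply><or/><ci>i</ci><ci>o</ci></apply>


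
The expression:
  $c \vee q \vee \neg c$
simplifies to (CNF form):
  $\text{True}$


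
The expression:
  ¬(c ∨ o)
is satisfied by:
  {o: False, c: False}


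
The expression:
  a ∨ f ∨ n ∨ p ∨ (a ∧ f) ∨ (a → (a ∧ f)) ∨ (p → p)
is always true.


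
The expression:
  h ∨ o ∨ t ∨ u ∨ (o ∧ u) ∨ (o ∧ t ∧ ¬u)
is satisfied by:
  {t: True, u: True, h: True, o: True}
  {t: True, u: True, h: True, o: False}
  {t: True, u: True, o: True, h: False}
  {t: True, u: True, o: False, h: False}
  {t: True, h: True, o: True, u: False}
  {t: True, h: True, o: False, u: False}
  {t: True, h: False, o: True, u: False}
  {t: True, h: False, o: False, u: False}
  {u: True, h: True, o: True, t: False}
  {u: True, h: True, o: False, t: False}
  {u: True, o: True, h: False, t: False}
  {u: True, o: False, h: False, t: False}
  {h: True, o: True, u: False, t: False}
  {h: True, u: False, o: False, t: False}
  {o: True, u: False, h: False, t: False}


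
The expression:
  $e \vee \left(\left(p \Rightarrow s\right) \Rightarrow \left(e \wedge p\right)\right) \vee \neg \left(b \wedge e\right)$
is always true.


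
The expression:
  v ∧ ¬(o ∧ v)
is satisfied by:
  {v: True, o: False}


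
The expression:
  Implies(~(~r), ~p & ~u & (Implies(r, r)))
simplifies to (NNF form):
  ~r | (~p & ~u)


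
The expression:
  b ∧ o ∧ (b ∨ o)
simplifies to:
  b ∧ o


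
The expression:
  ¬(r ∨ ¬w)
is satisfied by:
  {w: True, r: False}


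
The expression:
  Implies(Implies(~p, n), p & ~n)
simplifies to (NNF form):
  ~n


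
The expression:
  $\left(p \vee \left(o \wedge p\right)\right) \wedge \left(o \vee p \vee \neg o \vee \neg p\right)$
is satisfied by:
  {p: True}


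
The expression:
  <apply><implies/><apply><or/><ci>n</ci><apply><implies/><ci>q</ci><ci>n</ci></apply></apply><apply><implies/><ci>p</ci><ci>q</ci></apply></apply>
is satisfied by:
  {q: True, p: False}
  {p: False, q: False}
  {p: True, q: True}


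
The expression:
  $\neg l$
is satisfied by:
  {l: False}


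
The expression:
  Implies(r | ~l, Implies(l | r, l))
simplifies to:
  l | ~r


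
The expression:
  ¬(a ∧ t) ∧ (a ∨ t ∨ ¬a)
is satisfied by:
  {t: False, a: False}
  {a: True, t: False}
  {t: True, a: False}


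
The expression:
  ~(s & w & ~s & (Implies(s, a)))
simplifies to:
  True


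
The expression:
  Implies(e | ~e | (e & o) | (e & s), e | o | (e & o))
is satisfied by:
  {o: True, e: True}
  {o: True, e: False}
  {e: True, o: False}


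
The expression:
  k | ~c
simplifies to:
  k | ~c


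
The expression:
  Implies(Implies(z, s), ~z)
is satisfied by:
  {s: False, z: False}
  {z: True, s: False}
  {s: True, z: False}


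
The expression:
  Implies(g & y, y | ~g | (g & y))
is always true.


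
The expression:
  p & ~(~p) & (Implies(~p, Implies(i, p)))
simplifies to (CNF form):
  p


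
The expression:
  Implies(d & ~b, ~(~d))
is always true.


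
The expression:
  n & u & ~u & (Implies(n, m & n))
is never true.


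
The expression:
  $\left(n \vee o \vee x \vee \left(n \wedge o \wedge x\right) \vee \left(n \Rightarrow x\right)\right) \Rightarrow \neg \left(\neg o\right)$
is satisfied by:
  {o: True}


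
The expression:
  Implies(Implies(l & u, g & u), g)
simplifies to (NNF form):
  g | (l & u)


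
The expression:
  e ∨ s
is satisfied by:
  {e: True, s: True}
  {e: True, s: False}
  {s: True, e: False}


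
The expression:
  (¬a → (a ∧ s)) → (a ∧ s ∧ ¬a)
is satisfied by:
  {a: False}


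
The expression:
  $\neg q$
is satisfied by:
  {q: False}


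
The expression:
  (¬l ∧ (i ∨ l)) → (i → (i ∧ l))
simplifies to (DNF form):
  l ∨ ¬i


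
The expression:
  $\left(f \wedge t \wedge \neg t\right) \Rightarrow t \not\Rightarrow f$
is always true.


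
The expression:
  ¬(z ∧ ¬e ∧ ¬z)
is always true.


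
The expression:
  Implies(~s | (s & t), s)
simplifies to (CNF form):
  s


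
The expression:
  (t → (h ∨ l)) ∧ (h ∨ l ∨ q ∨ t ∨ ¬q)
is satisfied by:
  {l: True, h: True, t: False}
  {l: True, h: False, t: False}
  {h: True, l: False, t: False}
  {l: False, h: False, t: False}
  {l: True, t: True, h: True}
  {l: True, t: True, h: False}
  {t: True, h: True, l: False}


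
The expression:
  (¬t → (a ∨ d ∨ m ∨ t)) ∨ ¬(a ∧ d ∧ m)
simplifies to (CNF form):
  True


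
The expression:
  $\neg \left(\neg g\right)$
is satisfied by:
  {g: True}


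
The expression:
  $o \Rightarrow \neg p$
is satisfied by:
  {p: False, o: False}
  {o: True, p: False}
  {p: True, o: False}


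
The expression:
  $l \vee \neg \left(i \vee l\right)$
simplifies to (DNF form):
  $l \vee \neg i$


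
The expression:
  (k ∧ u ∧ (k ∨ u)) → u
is always true.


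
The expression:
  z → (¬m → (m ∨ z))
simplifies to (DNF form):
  True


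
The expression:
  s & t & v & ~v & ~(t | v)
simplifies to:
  False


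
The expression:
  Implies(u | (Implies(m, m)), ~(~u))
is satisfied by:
  {u: True}


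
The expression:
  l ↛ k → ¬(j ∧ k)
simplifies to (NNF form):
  True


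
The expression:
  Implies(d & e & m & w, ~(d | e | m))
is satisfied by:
  {w: False, m: False, d: False, e: False}
  {e: True, w: False, m: False, d: False}
  {d: True, w: False, m: False, e: False}
  {e: True, d: True, w: False, m: False}
  {m: True, e: False, w: False, d: False}
  {e: True, m: True, w: False, d: False}
  {d: True, m: True, e: False, w: False}
  {e: True, d: True, m: True, w: False}
  {w: True, d: False, m: False, e: False}
  {e: True, w: True, d: False, m: False}
  {d: True, w: True, e: False, m: False}
  {e: True, d: True, w: True, m: False}
  {m: True, w: True, d: False, e: False}
  {e: True, m: True, w: True, d: False}
  {d: True, m: True, w: True, e: False}


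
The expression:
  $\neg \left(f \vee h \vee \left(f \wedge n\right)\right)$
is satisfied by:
  {h: False, f: False}


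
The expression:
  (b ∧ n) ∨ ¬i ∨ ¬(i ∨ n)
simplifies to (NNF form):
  (b ∧ n) ∨ ¬i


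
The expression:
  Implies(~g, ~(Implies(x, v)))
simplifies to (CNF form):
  (g | x) & (g | ~v)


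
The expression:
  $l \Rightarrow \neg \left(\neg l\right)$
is always true.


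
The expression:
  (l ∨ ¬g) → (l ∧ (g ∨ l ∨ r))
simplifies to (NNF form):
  g ∨ l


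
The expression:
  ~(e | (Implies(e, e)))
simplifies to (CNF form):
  False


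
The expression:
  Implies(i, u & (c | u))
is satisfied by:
  {u: True, i: False}
  {i: False, u: False}
  {i: True, u: True}


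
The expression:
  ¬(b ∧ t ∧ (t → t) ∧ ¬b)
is always true.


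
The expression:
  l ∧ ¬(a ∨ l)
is never true.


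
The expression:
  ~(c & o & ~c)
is always true.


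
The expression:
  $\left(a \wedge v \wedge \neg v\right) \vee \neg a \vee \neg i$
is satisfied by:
  {a: False, i: False}
  {i: True, a: False}
  {a: True, i: False}


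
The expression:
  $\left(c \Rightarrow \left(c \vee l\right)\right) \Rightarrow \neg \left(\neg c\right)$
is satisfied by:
  {c: True}


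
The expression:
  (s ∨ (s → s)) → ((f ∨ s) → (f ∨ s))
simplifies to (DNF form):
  True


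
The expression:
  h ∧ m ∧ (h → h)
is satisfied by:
  {h: True, m: True}


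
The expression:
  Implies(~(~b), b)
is always true.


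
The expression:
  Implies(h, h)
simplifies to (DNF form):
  True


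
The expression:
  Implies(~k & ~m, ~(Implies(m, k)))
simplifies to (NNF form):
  k | m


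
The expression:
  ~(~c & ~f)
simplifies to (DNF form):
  c | f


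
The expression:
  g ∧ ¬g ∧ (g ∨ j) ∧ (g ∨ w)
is never true.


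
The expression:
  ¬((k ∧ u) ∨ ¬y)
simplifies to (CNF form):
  y ∧ (¬k ∨ ¬u)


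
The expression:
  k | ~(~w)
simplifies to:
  k | w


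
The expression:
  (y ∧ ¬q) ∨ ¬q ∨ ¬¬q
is always true.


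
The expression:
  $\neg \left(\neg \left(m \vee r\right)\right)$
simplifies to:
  $m \vee r$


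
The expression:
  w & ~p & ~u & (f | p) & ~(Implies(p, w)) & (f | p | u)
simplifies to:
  False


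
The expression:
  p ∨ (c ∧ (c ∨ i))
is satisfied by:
  {c: True, p: True}
  {c: True, p: False}
  {p: True, c: False}


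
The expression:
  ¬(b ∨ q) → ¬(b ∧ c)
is always true.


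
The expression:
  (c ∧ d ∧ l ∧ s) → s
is always true.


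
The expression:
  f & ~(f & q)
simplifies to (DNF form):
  f & ~q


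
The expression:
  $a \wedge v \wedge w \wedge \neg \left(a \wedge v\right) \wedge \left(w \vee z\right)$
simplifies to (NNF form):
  $\text{False}$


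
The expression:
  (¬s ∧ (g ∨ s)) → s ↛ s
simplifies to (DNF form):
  s ∨ ¬g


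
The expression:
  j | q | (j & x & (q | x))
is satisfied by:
  {q: True, j: True}
  {q: True, j: False}
  {j: True, q: False}


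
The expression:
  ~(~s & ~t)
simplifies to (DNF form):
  s | t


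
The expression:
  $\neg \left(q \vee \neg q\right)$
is never true.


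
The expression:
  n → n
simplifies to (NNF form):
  True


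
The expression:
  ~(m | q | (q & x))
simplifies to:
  ~m & ~q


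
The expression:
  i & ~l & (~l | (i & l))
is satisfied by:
  {i: True, l: False}


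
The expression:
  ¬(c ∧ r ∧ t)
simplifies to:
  ¬c ∨ ¬r ∨ ¬t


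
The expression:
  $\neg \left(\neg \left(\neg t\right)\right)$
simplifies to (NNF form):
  $\neg t$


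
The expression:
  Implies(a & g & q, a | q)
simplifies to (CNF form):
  True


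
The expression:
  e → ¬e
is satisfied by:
  {e: False}


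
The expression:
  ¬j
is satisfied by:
  {j: False}


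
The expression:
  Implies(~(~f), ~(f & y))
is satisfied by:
  {y: False, f: False}
  {f: True, y: False}
  {y: True, f: False}


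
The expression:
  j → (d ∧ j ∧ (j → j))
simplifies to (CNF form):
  d ∨ ¬j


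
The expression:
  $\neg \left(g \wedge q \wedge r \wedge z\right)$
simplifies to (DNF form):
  $\neg g \vee \neg q \vee \neg r \vee \neg z$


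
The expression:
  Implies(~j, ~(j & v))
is always true.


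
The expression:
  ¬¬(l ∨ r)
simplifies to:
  l ∨ r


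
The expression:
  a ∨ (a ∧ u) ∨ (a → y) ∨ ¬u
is always true.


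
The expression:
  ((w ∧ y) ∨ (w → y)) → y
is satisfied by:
  {y: True, w: True}
  {y: True, w: False}
  {w: True, y: False}


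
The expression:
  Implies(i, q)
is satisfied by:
  {q: True, i: False}
  {i: False, q: False}
  {i: True, q: True}


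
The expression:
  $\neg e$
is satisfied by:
  {e: False}


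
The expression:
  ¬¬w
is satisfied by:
  {w: True}


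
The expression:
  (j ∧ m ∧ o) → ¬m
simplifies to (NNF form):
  ¬j ∨ ¬m ∨ ¬o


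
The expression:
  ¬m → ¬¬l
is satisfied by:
  {m: True, l: True}
  {m: True, l: False}
  {l: True, m: False}


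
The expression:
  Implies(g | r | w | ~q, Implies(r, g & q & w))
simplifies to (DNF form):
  ~r | (g & q & w)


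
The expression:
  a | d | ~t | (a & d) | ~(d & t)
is always true.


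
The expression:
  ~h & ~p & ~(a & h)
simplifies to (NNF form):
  ~h & ~p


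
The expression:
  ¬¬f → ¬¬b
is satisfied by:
  {b: True, f: False}
  {f: False, b: False}
  {f: True, b: True}


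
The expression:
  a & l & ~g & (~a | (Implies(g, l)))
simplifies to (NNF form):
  a & l & ~g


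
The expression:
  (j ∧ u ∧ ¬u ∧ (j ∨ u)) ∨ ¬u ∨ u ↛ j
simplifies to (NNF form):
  ¬j ∨ ¬u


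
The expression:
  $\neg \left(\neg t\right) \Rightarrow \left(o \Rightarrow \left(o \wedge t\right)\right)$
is always true.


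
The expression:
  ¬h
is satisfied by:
  {h: False}


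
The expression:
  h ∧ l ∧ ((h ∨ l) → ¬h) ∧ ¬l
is never true.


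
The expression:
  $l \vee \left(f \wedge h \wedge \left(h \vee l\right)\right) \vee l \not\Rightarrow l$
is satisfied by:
  {l: True, f: True, h: True}
  {l: True, f: True, h: False}
  {l: True, h: True, f: False}
  {l: True, h: False, f: False}
  {f: True, h: True, l: False}


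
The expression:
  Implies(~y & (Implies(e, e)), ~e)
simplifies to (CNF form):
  y | ~e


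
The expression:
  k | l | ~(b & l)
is always true.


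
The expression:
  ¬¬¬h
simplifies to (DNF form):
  ¬h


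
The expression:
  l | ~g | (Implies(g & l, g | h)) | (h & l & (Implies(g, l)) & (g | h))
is always true.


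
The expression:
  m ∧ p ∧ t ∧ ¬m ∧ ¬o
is never true.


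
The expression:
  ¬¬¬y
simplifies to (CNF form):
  ¬y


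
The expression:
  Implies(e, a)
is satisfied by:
  {a: True, e: False}
  {e: False, a: False}
  {e: True, a: True}


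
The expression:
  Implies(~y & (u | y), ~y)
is always true.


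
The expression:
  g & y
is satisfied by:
  {g: True, y: True}


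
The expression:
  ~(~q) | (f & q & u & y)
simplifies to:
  q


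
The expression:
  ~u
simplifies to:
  ~u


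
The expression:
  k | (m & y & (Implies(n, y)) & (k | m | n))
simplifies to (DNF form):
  k | (m & y)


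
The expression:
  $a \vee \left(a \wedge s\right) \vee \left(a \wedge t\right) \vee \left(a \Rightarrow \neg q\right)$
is always true.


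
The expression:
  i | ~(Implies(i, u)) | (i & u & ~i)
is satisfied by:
  {i: True}


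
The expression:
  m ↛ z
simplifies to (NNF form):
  m ∧ ¬z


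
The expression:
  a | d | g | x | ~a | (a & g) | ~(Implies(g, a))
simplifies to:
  True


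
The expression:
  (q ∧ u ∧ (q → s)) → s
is always true.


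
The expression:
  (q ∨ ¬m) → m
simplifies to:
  m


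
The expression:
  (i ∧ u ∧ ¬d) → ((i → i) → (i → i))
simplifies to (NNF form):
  True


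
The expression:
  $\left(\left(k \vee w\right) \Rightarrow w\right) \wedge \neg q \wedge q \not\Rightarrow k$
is never true.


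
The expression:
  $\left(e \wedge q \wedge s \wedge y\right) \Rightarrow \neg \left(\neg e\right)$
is always true.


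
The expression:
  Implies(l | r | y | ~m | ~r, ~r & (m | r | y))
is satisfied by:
  {y: True, m: True, r: False}
  {y: True, r: False, m: False}
  {m: True, r: False, y: False}


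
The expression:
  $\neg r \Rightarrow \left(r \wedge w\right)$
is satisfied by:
  {r: True}


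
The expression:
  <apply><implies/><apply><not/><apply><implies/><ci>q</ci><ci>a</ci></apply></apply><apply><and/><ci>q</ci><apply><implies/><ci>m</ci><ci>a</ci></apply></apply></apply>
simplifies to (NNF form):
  <apply><or/><ci>a</ci><apply><not/><ci>m</ci></apply><apply><not/><ci>q</ci></apply></apply>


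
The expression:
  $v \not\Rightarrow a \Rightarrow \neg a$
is always true.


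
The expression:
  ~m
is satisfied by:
  {m: False}


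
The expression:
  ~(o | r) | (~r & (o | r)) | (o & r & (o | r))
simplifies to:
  o | ~r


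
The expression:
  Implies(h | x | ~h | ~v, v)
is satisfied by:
  {v: True}


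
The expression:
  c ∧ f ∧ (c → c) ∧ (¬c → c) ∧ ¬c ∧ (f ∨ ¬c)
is never true.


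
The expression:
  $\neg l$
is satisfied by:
  {l: False}


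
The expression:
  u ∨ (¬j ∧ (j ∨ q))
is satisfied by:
  {q: True, u: True, j: False}
  {u: True, j: False, q: False}
  {q: True, u: True, j: True}
  {u: True, j: True, q: False}
  {q: True, j: False, u: False}


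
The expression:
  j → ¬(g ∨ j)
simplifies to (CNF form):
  ¬j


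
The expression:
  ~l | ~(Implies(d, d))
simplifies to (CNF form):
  ~l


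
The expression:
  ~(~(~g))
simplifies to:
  ~g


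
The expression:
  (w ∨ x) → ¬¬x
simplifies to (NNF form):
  x ∨ ¬w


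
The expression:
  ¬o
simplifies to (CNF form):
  ¬o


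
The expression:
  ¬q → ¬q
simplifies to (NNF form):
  True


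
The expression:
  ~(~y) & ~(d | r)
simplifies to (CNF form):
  y & ~d & ~r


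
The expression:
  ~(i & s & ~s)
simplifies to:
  True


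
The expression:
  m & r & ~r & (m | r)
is never true.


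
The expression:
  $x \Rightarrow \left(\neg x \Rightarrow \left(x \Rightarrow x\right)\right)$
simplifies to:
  $\text{True}$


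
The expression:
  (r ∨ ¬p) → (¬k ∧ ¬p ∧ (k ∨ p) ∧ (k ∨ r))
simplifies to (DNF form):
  p ∧ ¬r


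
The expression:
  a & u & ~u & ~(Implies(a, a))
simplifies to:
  False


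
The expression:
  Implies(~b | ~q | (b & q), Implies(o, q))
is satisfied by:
  {q: True, o: False}
  {o: False, q: False}
  {o: True, q: True}


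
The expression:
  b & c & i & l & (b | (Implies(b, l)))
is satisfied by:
  {c: True, i: True, b: True, l: True}


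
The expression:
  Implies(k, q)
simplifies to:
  q | ~k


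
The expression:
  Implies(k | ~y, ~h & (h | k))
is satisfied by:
  {y: True, h: False, k: False}
  {k: True, h: False, y: True}
  {k: True, h: False, y: False}
  {y: True, h: True, k: False}


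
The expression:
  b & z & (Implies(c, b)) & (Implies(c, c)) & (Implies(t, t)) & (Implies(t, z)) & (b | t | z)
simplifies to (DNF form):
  b & z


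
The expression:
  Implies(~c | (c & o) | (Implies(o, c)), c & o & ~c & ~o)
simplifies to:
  False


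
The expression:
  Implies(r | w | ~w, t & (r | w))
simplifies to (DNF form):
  (r & t) | (t & w)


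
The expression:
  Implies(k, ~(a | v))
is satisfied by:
  {a: False, k: False, v: False}
  {v: True, a: False, k: False}
  {a: True, v: False, k: False}
  {v: True, a: True, k: False}
  {k: True, v: False, a: False}


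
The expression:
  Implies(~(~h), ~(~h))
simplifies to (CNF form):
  True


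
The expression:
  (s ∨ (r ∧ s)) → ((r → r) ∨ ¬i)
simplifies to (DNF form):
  True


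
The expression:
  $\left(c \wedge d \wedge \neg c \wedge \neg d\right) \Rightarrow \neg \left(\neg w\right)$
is always true.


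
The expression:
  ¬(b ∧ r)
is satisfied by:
  {b: False, r: False}
  {r: True, b: False}
  {b: True, r: False}


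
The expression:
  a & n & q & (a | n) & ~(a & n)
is never true.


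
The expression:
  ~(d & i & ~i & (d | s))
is always true.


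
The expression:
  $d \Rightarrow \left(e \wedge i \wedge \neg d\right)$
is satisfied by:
  {d: False}


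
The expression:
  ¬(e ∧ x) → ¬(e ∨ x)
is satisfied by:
  {e: False, x: False}
  {x: True, e: True}


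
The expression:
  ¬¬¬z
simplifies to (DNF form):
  ¬z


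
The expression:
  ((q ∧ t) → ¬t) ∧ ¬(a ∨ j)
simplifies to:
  ¬a ∧ ¬j ∧ (¬q ∨ ¬t)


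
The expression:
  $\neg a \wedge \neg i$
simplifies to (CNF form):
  $\neg a \wedge \neg i$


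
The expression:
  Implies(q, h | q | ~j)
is always true.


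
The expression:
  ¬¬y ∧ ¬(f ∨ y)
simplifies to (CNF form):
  False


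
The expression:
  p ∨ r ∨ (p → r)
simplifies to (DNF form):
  True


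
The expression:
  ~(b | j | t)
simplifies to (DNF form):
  ~b & ~j & ~t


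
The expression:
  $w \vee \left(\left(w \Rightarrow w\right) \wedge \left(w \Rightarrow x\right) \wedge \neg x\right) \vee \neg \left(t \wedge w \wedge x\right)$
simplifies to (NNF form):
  $\text{True}$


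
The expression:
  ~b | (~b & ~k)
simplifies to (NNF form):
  ~b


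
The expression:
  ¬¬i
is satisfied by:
  {i: True}


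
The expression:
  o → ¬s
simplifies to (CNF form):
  ¬o ∨ ¬s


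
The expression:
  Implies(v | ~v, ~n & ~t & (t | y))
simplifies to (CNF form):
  y & ~n & ~t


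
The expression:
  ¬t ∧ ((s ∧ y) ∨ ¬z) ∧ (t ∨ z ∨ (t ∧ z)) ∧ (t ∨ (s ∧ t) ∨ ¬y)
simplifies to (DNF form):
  False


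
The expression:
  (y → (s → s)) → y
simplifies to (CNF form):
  y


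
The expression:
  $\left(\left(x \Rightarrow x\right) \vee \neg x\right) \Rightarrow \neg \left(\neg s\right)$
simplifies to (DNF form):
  $s$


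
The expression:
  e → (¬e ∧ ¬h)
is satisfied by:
  {e: False}


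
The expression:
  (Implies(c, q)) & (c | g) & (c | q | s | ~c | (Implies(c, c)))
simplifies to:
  (c & q) | (g & ~c)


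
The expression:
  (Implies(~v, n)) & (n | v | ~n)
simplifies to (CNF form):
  n | v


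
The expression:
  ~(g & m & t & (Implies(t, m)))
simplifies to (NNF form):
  ~g | ~m | ~t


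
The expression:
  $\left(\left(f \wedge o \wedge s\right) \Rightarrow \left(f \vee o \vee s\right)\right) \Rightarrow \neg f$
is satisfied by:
  {f: False}


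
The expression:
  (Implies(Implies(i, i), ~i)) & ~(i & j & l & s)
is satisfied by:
  {i: False}


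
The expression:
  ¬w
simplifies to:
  ¬w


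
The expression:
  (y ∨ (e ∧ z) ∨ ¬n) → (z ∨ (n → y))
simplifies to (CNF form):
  True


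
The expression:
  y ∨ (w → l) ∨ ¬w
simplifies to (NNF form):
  l ∨ y ∨ ¬w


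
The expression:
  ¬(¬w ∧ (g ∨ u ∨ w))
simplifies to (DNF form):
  w ∨ (¬g ∧ ¬u)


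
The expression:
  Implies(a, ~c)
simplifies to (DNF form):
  ~a | ~c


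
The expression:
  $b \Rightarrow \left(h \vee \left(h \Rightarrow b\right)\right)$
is always true.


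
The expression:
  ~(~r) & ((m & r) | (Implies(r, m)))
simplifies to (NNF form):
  m & r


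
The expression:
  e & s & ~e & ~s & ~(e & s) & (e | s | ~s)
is never true.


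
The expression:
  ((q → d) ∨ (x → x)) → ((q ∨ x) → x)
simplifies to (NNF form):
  x ∨ ¬q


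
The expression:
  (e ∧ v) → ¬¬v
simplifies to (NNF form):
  True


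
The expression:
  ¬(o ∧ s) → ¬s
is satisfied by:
  {o: True, s: False}
  {s: False, o: False}
  {s: True, o: True}


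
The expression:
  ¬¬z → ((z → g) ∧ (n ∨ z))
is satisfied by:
  {g: True, z: False}
  {z: False, g: False}
  {z: True, g: True}


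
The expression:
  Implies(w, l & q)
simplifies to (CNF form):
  (l | ~w) & (q | ~w)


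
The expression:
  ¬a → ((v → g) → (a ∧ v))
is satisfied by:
  {a: True, v: True, g: False}
  {a: True, g: False, v: False}
  {a: True, v: True, g: True}
  {a: True, g: True, v: False}
  {v: True, g: False, a: False}


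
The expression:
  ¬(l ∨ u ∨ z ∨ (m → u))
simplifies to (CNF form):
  m ∧ ¬l ∧ ¬u ∧ ¬z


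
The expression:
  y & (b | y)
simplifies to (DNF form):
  y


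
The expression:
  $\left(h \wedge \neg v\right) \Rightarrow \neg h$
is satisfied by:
  {v: True, h: False}
  {h: False, v: False}
  {h: True, v: True}


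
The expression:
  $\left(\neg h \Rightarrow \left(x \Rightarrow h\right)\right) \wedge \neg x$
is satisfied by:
  {x: False}


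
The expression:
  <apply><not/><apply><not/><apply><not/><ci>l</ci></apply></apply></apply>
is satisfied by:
  {l: False}


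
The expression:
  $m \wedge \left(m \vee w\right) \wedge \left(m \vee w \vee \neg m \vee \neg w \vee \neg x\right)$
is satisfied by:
  {m: True}


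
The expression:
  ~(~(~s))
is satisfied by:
  {s: False}


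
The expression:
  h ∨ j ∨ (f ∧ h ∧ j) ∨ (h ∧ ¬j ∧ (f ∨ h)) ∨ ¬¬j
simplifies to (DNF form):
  h ∨ j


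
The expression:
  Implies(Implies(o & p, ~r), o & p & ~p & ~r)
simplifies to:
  o & p & r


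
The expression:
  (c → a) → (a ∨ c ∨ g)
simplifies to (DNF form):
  a ∨ c ∨ g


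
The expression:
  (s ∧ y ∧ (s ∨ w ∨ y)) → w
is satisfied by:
  {w: True, s: False, y: False}
  {s: False, y: False, w: False}
  {y: True, w: True, s: False}
  {y: True, s: False, w: False}
  {w: True, s: True, y: False}
  {s: True, w: False, y: False}
  {y: True, s: True, w: True}


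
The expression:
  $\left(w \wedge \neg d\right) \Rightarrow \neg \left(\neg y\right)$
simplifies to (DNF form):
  $d \vee y \vee \neg w$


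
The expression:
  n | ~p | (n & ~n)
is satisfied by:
  {n: True, p: False}
  {p: False, n: False}
  {p: True, n: True}


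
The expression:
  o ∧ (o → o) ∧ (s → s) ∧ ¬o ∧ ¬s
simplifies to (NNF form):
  False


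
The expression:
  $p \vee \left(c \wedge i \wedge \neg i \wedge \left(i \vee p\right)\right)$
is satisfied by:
  {p: True}


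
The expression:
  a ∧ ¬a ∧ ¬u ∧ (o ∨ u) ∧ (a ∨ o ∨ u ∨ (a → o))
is never true.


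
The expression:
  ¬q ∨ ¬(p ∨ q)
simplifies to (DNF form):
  ¬q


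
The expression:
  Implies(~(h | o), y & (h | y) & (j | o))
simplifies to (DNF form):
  h | o | (j & y)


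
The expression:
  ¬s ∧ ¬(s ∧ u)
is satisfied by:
  {s: False}


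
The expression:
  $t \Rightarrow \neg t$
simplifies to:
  $\neg t$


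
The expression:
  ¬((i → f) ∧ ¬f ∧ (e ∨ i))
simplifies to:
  f ∨ i ∨ ¬e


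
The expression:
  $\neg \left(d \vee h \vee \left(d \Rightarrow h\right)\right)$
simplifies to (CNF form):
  $\text{False}$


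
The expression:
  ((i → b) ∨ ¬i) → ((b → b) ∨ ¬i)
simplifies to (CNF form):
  True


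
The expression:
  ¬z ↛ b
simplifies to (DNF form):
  b ∨ ¬z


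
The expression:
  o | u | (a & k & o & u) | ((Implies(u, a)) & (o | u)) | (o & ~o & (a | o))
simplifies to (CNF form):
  o | u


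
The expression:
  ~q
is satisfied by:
  {q: False}


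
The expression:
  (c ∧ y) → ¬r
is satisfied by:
  {c: False, y: False, r: False}
  {r: True, c: False, y: False}
  {y: True, c: False, r: False}
  {r: True, y: True, c: False}
  {c: True, r: False, y: False}
  {r: True, c: True, y: False}
  {y: True, c: True, r: False}


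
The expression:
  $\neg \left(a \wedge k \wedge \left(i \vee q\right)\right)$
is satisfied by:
  {i: False, k: False, a: False, q: False}
  {q: True, i: False, k: False, a: False}
  {i: True, q: False, k: False, a: False}
  {q: True, i: True, k: False, a: False}
  {a: True, q: False, i: False, k: False}
  {a: True, q: True, i: False, k: False}
  {a: True, i: True, q: False, k: False}
  {a: True, q: True, i: True, k: False}
  {k: True, a: False, i: False, q: False}
  {k: True, q: True, a: False, i: False}
  {k: True, i: True, a: False, q: False}
  {q: True, k: True, i: True, a: False}
  {k: True, a: True, q: False, i: False}


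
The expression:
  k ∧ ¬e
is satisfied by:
  {k: True, e: False}


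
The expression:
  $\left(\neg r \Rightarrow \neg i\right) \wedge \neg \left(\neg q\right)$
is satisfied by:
  {r: True, q: True, i: False}
  {q: True, i: False, r: False}
  {r: True, i: True, q: True}


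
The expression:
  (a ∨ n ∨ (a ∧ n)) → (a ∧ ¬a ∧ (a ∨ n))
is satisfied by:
  {n: False, a: False}


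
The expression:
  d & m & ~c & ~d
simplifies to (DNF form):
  False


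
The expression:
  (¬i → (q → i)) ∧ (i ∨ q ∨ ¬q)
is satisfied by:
  {i: True, q: False}
  {q: False, i: False}
  {q: True, i: True}


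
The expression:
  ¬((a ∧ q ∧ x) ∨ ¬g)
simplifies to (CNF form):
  g ∧ (¬a ∨ ¬q ∨ ¬x)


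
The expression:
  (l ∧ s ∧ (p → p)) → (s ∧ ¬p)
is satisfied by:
  {l: False, p: False, s: False}
  {s: True, l: False, p: False}
  {p: True, l: False, s: False}
  {s: True, p: True, l: False}
  {l: True, s: False, p: False}
  {s: True, l: True, p: False}
  {p: True, l: True, s: False}


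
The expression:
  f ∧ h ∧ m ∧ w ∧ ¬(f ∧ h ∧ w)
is never true.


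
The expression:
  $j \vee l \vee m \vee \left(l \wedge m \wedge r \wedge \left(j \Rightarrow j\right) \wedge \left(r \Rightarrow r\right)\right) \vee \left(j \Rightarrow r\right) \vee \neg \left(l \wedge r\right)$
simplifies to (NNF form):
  $\text{True}$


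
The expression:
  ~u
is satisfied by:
  {u: False}


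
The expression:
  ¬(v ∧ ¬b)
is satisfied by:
  {b: True, v: False}
  {v: False, b: False}
  {v: True, b: True}


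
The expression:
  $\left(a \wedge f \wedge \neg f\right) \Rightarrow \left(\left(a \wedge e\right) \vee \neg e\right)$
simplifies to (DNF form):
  $\text{True}$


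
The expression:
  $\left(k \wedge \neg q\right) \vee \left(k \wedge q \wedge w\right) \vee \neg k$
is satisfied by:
  {w: True, k: False, q: False}
  {k: False, q: False, w: False}
  {w: True, q: True, k: False}
  {q: True, k: False, w: False}
  {w: True, k: True, q: False}
  {k: True, w: False, q: False}
  {w: True, q: True, k: True}


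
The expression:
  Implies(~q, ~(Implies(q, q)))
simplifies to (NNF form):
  q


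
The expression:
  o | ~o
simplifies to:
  True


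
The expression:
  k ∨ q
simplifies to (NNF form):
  k ∨ q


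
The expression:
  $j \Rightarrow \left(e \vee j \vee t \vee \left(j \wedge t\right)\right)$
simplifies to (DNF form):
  $\text{True}$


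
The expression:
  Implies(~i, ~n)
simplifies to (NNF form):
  i | ~n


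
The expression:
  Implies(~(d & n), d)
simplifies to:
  d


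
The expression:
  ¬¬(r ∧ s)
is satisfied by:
  {r: True, s: True}


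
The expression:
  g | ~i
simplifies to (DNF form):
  g | ~i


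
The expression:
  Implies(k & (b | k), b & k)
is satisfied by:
  {b: True, k: False}
  {k: False, b: False}
  {k: True, b: True}


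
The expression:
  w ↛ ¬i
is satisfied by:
  {i: True, w: True}


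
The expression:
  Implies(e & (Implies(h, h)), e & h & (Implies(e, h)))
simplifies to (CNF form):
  h | ~e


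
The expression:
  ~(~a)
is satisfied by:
  {a: True}


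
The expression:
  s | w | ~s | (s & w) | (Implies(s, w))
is always true.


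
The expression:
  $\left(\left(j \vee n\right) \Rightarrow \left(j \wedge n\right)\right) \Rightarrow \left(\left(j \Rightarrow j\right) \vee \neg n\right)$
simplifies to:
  $\text{True}$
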